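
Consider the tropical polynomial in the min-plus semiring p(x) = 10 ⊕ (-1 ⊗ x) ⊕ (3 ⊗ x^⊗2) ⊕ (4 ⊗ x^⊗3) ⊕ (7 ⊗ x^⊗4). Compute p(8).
p(8) = 7

A tropical monomial a ⊗ x^⊗i evaluates to a + i · x. Evaluating each term at x = 8:
  Term 0 contributes 10 + 0 · 8 = 10
  Term 1 contributes -1 + 1 · 8 = 7
  Term 2 contributes 3 + 2 · 8 = 19
  Term 3 contributes 4 + 3 · 8 = 28
  Term 4 contributes 7 + 4 · 8 = 39
p(8) = ⊕ of these = min[10, 7, 19, 28, 39] = 7.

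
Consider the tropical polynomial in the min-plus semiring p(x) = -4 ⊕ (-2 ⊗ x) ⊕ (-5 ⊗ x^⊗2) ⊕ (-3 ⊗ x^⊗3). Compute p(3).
p(3) = -4

A tropical monomial a ⊗ x^⊗i evaluates to a + i · x. Evaluating each term at x = 3:
  Term 0 contributes -4 + 0 · 3 = -4
  Term 1 contributes -2 + 1 · 3 = 1
  Term 2 contributes -5 + 2 · 3 = 1
  Term 3 contributes -3 + 3 · 3 = 6
p(3) = ⊕ of these = min[-4, 1, 1, 6] = -4.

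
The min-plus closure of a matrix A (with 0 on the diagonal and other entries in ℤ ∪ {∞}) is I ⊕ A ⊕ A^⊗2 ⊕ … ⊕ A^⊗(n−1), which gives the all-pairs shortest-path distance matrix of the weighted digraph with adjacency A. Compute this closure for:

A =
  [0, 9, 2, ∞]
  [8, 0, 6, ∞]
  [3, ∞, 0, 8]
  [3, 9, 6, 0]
Closure =
  [0, 9, 2, 10]
  [8, 0, 6, 14]
  [3, 12, 0, 8]
  [3, 9, 5, 0]

This is the Floyd-Warshall all-pairs shortest-path computation. For each intermediate vertex k = 0, 1, …, 3, update dist[i][j] ← min(dist[i][j], dist[i][k] + dist[k][j]). The final matrix gives, for each (i, j), the minimum total weight of any directed path from i to j (possibly empty when i = j).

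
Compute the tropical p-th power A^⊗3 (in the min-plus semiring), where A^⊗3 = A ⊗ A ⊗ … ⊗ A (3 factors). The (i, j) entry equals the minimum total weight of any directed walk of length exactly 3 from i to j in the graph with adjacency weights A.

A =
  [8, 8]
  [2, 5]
A^⊗3 =
  [15, 18]
  [12, 15]

Each entry (A^⊗3)_ij equals the minimum over all length-3 walks i = v_0 → v_1 → … → v_3 = j of Σ_t A[v_t][v_{t+1}]. For example, for (i, j) = (0, 1) we minimise over 4 possible intermediate vertex sequences; the minimum is 18, attained along the walk 0 → 1 → 0 → 1.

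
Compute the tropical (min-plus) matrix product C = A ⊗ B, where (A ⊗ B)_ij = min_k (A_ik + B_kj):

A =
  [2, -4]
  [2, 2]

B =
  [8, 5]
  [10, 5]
A ⊗ B =
  [6, 1]
  [10, 7]

Apply the min-plus product entry-by-entry:
  C[0][0] = min over k of (A[0][0] + B[0][0] = 2 + 8 = 10, A[0][1] + B[1][0] = -4 + 10 = 6) = 6 (attained at k = 1)
  C[0][1] = min over k of (A[0][0] + B[0][1] = 2 + 5 = 7, A[0][1] + B[1][1] = -4 + 5 = 1) = 1 (attained at k = 1)
  C[1][0] = min over k of (A[1][0] + B[0][0] = 2 + 8 = 10, A[1][1] + B[1][0] = 2 + 10 = 12) = 10 (attained at k = 0)
  C[1][1] = min over k of (A[1][0] + B[0][1] = 2 + 5 = 7, A[1][1] + B[1][1] = 2 + 5 = 7) = 7 (attained at k = 0)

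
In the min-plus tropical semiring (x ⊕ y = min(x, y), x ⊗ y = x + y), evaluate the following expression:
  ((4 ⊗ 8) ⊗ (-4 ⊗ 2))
((4 ⊗ 8) ⊗ (-4 ⊗ 2)) = 10

Expand innermost to outermost. Recall ⊕ takes the minimum of its arguments and ⊗ takes their sum. Working out the expression ((4 ⊗ 8) ⊗ (-4 ⊗ 2)) gives 10.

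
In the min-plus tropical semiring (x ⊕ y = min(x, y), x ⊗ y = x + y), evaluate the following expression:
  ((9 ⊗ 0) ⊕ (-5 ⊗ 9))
((9 ⊗ 0) ⊕ (-5 ⊗ 9)) = 4

Expand innermost to outermost. Recall ⊕ takes the minimum of its arguments and ⊗ takes their sum. Working out the expression ((9 ⊗ 0) ⊕ (-5 ⊗ 9)) gives 4.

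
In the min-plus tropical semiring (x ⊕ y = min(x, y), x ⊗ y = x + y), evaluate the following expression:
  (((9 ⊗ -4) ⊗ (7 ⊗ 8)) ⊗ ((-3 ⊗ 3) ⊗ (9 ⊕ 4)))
(((9 ⊗ -4) ⊗ (7 ⊗ 8)) ⊗ ((-3 ⊗ 3) ⊗ (9 ⊕ 4))) = 24

Expand innermost to outermost. Recall ⊕ takes the minimum of its arguments and ⊗ takes their sum. Working out the expression (((9 ⊗ -4) ⊗ (7 ⊗ 8)) ⊗ ((-3 ⊗ 3) ⊗ (9 ⊕ 4))) gives 24.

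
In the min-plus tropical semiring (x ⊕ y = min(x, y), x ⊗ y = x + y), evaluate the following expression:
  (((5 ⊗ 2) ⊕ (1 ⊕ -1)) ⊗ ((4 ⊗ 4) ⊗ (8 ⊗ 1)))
(((5 ⊗ 2) ⊕ (1 ⊕ -1)) ⊗ ((4 ⊗ 4) ⊗ (8 ⊗ 1))) = 16

Expand innermost to outermost. Recall ⊕ takes the minimum of its arguments and ⊗ takes their sum. Working out the expression (((5 ⊗ 2) ⊕ (1 ⊕ -1)) ⊗ ((4 ⊗ 4) ⊗ (8 ⊗ 1))) gives 16.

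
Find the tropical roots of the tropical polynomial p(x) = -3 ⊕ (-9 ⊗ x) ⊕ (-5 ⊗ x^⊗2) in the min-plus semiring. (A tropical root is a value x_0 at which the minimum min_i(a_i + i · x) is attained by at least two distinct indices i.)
Roots: {-4, 6}

Each tropical root is a break point of the lower envelope of the lines y = a_i + i · x (there are 3 lines, with slopes 0, 1, ..., 2). Only the lines that attain the minimum somewhere contribute to roots; other lines are dominated. Here the surviving (envelope) indices are i = 2, i = 1, i = 0.
Intersections between consecutive envelope lines give the roots: for adjacent envelope indices i < j the intersection is x = (a_i − a_j) / (j − i). Reading off the sorted break points: {-4, 6}.
Verification: at each break x_0, at least two indices attain the minimum of min_i(a_i + i · x_0).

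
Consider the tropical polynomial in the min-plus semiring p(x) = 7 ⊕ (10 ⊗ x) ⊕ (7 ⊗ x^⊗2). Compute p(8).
p(8) = 7

A tropical monomial a ⊗ x^⊗i evaluates to a + i · x. Evaluating each term at x = 8:
  Term 0 contributes 7 + 0 · 8 = 7
  Term 1 contributes 10 + 1 · 8 = 18
  Term 2 contributes 7 + 2 · 8 = 23
p(8) = ⊕ of these = min[7, 18, 23] = 7.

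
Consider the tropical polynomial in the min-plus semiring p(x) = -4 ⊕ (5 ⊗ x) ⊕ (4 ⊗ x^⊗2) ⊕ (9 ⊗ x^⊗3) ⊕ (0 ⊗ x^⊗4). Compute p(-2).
p(-2) = -8

A tropical monomial a ⊗ x^⊗i evaluates to a + i · x. Evaluating each term at x = -2:
  Term 0 contributes -4 + 0 · -2 = -4
  Term 1 contributes 5 + 1 · -2 = 3
  Term 2 contributes 4 + 2 · -2 = 0
  Term 3 contributes 9 + 3 · -2 = 3
  Term 4 contributes 0 + 4 · -2 = -8
p(-2) = ⊕ of these = min[-4, 3, 0, 3, -8] = -8.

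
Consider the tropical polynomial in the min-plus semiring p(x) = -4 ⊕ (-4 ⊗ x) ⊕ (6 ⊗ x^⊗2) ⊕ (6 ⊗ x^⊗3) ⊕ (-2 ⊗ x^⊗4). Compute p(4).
p(4) = -4

A tropical monomial a ⊗ x^⊗i evaluates to a + i · x. Evaluating each term at x = 4:
  Term 0 contributes -4 + 0 · 4 = -4
  Term 1 contributes -4 + 1 · 4 = 0
  Term 2 contributes 6 + 2 · 4 = 14
  Term 3 contributes 6 + 3 · 4 = 18
  Term 4 contributes -2 + 4 · 4 = 14
p(4) = ⊕ of these = min[-4, 0, 14, 18, 14] = -4.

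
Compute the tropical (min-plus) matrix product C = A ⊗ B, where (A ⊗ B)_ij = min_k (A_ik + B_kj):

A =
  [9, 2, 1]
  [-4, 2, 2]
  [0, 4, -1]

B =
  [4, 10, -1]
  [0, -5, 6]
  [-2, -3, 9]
A ⊗ B =
  [-1, -3, 8]
  [0, -3, -5]
  [-3, -4, -1]

Apply the min-plus product entry-by-entry:
  C[0][0] = min over k of (A[0][0] + B[0][0] = 9 + 4 = 13, A[0][1] + B[1][0] = 2 + 0 = 2, A[0][2] + B[2][0] = 1 + -2 = -1) = -1 (attained at k = 2)
  C[0][1] = min over k of (A[0][0] + B[0][1] = 9 + 10 = 19, A[0][1] + B[1][1] = 2 + -5 = -3, A[0][2] + B[2][1] = 1 + -3 = -2) = -3 (attained at k = 1)
  C[0][2] = min over k of (A[0][0] + B[0][2] = 9 + -1 = 8, A[0][1] + B[1][2] = 2 + 6 = 8, A[0][2] + B[2][2] = 1 + 9 = 10) = 8 (attained at k = 0)
  C[1][0] = min over k of (A[1][0] + B[0][0] = -4 + 4 = 0, A[1][1] + B[1][0] = 2 + 0 = 2, A[1][2] + B[2][0] = 2 + -2 = 0) = 0 (attained at k = 0)
  C[1][1] = min over k of (A[1][0] + B[0][1] = -4 + 10 = 6, A[1][1] + B[1][1] = 2 + -5 = -3, A[1][2] + B[2][1] = 2 + -3 = -1) = -3 (attained at k = 1)
  C[1][2] = min over k of (A[1][0] + B[0][2] = -4 + -1 = -5, A[1][1] + B[1][2] = 2 + 6 = 8, A[1][2] + B[2][2] = 2 + 9 = 11) = -5 (attained at k = 0)
  C[2][0] = min over k of (A[2][0] + B[0][0] = 0 + 4 = 4, A[2][1] + B[1][0] = 4 + 0 = 4, A[2][2] + B[2][0] = -1 + -2 = -3) = -3 (attained at k = 2)
  C[2][1] = min over k of (A[2][0] + B[0][1] = 0 + 10 = 10, A[2][1] + B[1][1] = 4 + -5 = -1, A[2][2] + B[2][1] = -1 + -3 = -4) = -4 (attained at k = 2)
  C[2][2] = min over k of (A[2][0] + B[0][2] = 0 + -1 = -1, A[2][1] + B[1][2] = 4 + 6 = 10, A[2][2] + B[2][2] = -1 + 9 = 8) = -1 (attained at k = 0)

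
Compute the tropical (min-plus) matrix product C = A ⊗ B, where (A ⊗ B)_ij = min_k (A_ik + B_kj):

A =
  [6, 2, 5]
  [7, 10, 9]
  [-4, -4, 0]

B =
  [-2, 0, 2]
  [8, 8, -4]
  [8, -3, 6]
A ⊗ B =
  [4, 2, -2]
  [5, 6, 6]
  [-6, -4, -8]

Apply the min-plus product entry-by-entry:
  C[0][0] = min over k of (A[0][0] + B[0][0] = 6 + -2 = 4, A[0][1] + B[1][0] = 2 + 8 = 10, A[0][2] + B[2][0] = 5 + 8 = 13) = 4 (attained at k = 0)
  C[0][1] = min over k of (A[0][0] + B[0][1] = 6 + 0 = 6, A[0][1] + B[1][1] = 2 + 8 = 10, A[0][2] + B[2][1] = 5 + -3 = 2) = 2 (attained at k = 2)
  C[0][2] = min over k of (A[0][0] + B[0][2] = 6 + 2 = 8, A[0][1] + B[1][2] = 2 + -4 = -2, A[0][2] + B[2][2] = 5 + 6 = 11) = -2 (attained at k = 1)
  C[1][0] = min over k of (A[1][0] + B[0][0] = 7 + -2 = 5, A[1][1] + B[1][0] = 10 + 8 = 18, A[1][2] + B[2][0] = 9 + 8 = 17) = 5 (attained at k = 0)
  C[1][1] = min over k of (A[1][0] + B[0][1] = 7 + 0 = 7, A[1][1] + B[1][1] = 10 + 8 = 18, A[1][2] + B[2][1] = 9 + -3 = 6) = 6 (attained at k = 2)
  C[1][2] = min over k of (A[1][0] + B[0][2] = 7 + 2 = 9, A[1][1] + B[1][2] = 10 + -4 = 6, A[1][2] + B[2][2] = 9 + 6 = 15) = 6 (attained at k = 1)
  C[2][0] = min over k of (A[2][0] + B[0][0] = -4 + -2 = -6, A[2][1] + B[1][0] = -4 + 8 = 4, A[2][2] + B[2][0] = 0 + 8 = 8) = -6 (attained at k = 0)
  C[2][1] = min over k of (A[2][0] + B[0][1] = -4 + 0 = -4, A[2][1] + B[1][1] = -4 + 8 = 4, A[2][2] + B[2][1] = 0 + -3 = -3) = -4 (attained at k = 0)
  C[2][2] = min over k of (A[2][0] + B[0][2] = -4 + 2 = -2, A[2][1] + B[1][2] = -4 + -4 = -8, A[2][2] + B[2][2] = 0 + 6 = 6) = -8 (attained at k = 1)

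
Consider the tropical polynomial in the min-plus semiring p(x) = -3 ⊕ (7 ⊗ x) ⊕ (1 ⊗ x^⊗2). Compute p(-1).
p(-1) = -3

A tropical monomial a ⊗ x^⊗i evaluates to a + i · x. Evaluating each term at x = -1:
  Term 0 contributes -3 + 0 · -1 = -3
  Term 1 contributes 7 + 1 · -1 = 6
  Term 2 contributes 1 + 2 · -1 = -1
p(-1) = ⊕ of these = min[-3, 6, -1] = -3.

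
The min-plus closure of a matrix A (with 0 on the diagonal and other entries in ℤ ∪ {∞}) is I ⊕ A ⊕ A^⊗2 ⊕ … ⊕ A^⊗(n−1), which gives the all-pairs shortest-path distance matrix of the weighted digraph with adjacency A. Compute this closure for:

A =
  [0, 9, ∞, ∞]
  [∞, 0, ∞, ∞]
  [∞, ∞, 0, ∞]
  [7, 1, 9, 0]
Closure =
  [0, 9, ∞, ∞]
  [∞, 0, ∞, ∞]
  [∞, ∞, 0, ∞]
  [7, 1, 9, 0]

This is the Floyd-Warshall all-pairs shortest-path computation. For each intermediate vertex k = 0, 1, …, 3, update dist[i][j] ← min(dist[i][j], dist[i][k] + dist[k][j]). The final matrix gives, for each (i, j), the minimum total weight of any directed path from i to j (possibly empty when i = j).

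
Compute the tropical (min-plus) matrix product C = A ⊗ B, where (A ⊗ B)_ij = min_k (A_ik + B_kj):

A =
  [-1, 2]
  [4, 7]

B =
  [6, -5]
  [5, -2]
A ⊗ B =
  [5, -6]
  [10, -1]

Apply the min-plus product entry-by-entry:
  C[0][0] = min over k of (A[0][0] + B[0][0] = -1 + 6 = 5, A[0][1] + B[1][0] = 2 + 5 = 7) = 5 (attained at k = 0)
  C[0][1] = min over k of (A[0][0] + B[0][1] = -1 + -5 = -6, A[0][1] + B[1][1] = 2 + -2 = 0) = -6 (attained at k = 0)
  C[1][0] = min over k of (A[1][0] + B[0][0] = 4 + 6 = 10, A[1][1] + B[1][0] = 7 + 5 = 12) = 10 (attained at k = 0)
  C[1][1] = min over k of (A[1][0] + B[0][1] = 4 + -5 = -1, A[1][1] + B[1][1] = 7 + -2 = 5) = -1 (attained at k = 0)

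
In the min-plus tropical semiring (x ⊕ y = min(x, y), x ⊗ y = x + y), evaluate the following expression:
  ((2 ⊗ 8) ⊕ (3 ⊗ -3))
((2 ⊗ 8) ⊕ (3 ⊗ -3)) = 0

Expand innermost to outermost. Recall ⊕ takes the minimum of its arguments and ⊗ takes their sum. Working out the expression ((2 ⊗ 8) ⊕ (3 ⊗ -3)) gives 0.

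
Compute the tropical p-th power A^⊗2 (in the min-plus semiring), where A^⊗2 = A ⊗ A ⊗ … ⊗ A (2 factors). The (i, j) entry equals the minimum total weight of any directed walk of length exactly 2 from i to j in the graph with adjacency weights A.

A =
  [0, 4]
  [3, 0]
A^⊗2 =
  [0, 4]
  [3, 0]

Each entry (A^⊗2)_ij equals the minimum over all length-2 walks i = v_0 → v_1 → … → v_2 = j of Σ_t A[v_t][v_{t+1}]. For example, for (i, j) = (0, 1) we minimise over 2 possible intermediate vertex sequences; the minimum is 4, attained along the walk 0 → 0 → 1.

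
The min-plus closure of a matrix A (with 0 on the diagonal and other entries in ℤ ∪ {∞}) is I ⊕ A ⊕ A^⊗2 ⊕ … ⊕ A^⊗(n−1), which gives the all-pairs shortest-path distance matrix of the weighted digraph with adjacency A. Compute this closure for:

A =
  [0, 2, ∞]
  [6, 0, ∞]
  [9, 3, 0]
Closure =
  [0, 2, ∞]
  [6, 0, ∞]
  [9, 3, 0]

This is the Floyd-Warshall all-pairs shortest-path computation. For each intermediate vertex k = 0, 1, …, 2, update dist[i][j] ← min(dist[i][j], dist[i][k] + dist[k][j]). The final matrix gives, for each (i, j), the minimum total weight of any directed path from i to j (possibly empty when i = j).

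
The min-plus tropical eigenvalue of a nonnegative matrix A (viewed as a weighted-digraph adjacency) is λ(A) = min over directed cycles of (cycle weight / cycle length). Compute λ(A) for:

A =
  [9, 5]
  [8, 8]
λ(A) = 13/2

Enumerate directed cycles and compute their means (weight / length). Sample:
  cycle 0 → 0: weight = 9, length = 1, mean = 9/1 ≈ 9.000
  cycle 1 → 1: weight = 8, length = 1, mean = 8/1 ≈ 8.000
  cycle 0 → 1 → 0: weight = 13, length = 2, mean = 13/2 ≈ 6.500
  cycle 1 → 0 → 1: weight = 13, length = 2, mean = 13/2 ≈ 6.500
Minimum mean = 6.500, attained e.g. along the cycle 0 → 1 → 0 with weight 13 and length 2. So λ(A) = 13/2 = 13/2.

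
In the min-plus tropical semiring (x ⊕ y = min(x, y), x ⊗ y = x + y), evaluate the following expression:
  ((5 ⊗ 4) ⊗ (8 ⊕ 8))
((5 ⊗ 4) ⊗ (8 ⊕ 8)) = 17

Expand innermost to outermost. Recall ⊕ takes the minimum of its arguments and ⊗ takes their sum. Working out the expression ((5 ⊗ 4) ⊗ (8 ⊕ 8)) gives 17.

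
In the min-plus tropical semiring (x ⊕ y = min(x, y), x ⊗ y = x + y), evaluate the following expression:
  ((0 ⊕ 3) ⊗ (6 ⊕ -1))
((0 ⊕ 3) ⊗ (6 ⊕ -1)) = -1

Expand innermost to outermost. Recall ⊕ takes the minimum of its arguments and ⊗ takes their sum. Working out the expression ((0 ⊕ 3) ⊗ (6 ⊕ -1)) gives -1.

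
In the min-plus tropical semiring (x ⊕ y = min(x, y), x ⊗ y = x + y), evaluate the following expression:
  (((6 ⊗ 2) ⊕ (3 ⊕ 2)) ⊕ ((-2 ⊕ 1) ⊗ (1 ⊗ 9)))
(((6 ⊗ 2) ⊕ (3 ⊕ 2)) ⊕ ((-2 ⊕ 1) ⊗ (1 ⊗ 9))) = 2

Expand innermost to outermost. Recall ⊕ takes the minimum of its arguments and ⊗ takes their sum. Working out the expression (((6 ⊗ 2) ⊕ (3 ⊕ 2)) ⊕ ((-2 ⊕ 1) ⊗ (1 ⊗ 9))) gives 2.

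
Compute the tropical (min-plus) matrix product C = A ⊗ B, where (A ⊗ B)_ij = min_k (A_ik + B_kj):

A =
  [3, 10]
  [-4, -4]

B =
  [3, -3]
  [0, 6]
A ⊗ B =
  [6, 0]
  [-4, -7]

Apply the min-plus product entry-by-entry:
  C[0][0] = min over k of (A[0][0] + B[0][0] = 3 + 3 = 6, A[0][1] + B[1][0] = 10 + 0 = 10) = 6 (attained at k = 0)
  C[0][1] = min over k of (A[0][0] + B[0][1] = 3 + -3 = 0, A[0][1] + B[1][1] = 10 + 6 = 16) = 0 (attained at k = 0)
  C[1][0] = min over k of (A[1][0] + B[0][0] = -4 + 3 = -1, A[1][1] + B[1][0] = -4 + 0 = -4) = -4 (attained at k = 1)
  C[1][1] = min over k of (A[1][0] + B[0][1] = -4 + -3 = -7, A[1][1] + B[1][1] = -4 + 6 = 2) = -7 (attained at k = 0)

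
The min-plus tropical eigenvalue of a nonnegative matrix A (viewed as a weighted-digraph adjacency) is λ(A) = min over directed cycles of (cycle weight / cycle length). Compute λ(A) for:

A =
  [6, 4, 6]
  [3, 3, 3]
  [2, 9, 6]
λ(A) = 3

Enumerate directed cycles and compute their means (weight / length). Sample:
  cycle 0 → 0: weight = 6, length = 1, mean = 6/1 ≈ 6.000
  cycle 1 → 1: weight = 3, length = 1, mean = 3/1 ≈ 3.000
  cycle 2 → 2: weight = 6, length = 1, mean = 6/1 ≈ 6.000
  cycle 0 → 1 → 0: weight = 7, length = 2, mean = 7/2 ≈ 3.500
  cycle 0 → 2 → 0: weight = 8, length = 2, mean = 8/2 ≈ 4.000
  cycle 1 → 0 → 1: weight = 7, length = 2, mean = 7/2 ≈ 3.500
Minimum mean = 3.000, attained e.g. along the cycle 1 → 1 with weight 3 and length 1. So λ(A) = 3/1 = 3.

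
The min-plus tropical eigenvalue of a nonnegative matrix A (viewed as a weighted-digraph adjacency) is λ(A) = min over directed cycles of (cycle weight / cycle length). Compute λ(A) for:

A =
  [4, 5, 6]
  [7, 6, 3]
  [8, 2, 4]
λ(A) = 5/2

Enumerate directed cycles and compute their means (weight / length). Sample:
  cycle 0 → 0: weight = 4, length = 1, mean = 4/1 ≈ 4.000
  cycle 1 → 1: weight = 6, length = 1, mean = 6/1 ≈ 6.000
  cycle 2 → 2: weight = 4, length = 1, mean = 4/1 ≈ 4.000
  cycle 0 → 1 → 0: weight = 12, length = 2, mean = 12/2 ≈ 6.000
  cycle 0 → 2 → 0: weight = 14, length = 2, mean = 14/2 ≈ 7.000
  cycle 1 → 0 → 1: weight = 12, length = 2, mean = 12/2 ≈ 6.000
Minimum mean = 2.500, attained e.g. along the cycle 1 → 2 → 1 with weight 5 and length 2. So λ(A) = 5/2 = 5/2.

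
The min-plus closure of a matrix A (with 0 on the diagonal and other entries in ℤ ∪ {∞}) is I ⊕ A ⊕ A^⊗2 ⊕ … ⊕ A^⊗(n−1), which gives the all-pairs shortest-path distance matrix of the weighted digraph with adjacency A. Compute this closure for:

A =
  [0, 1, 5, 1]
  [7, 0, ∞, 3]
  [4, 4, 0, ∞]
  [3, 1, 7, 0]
Closure =
  [0, 1, 5, 1]
  [6, 0, 10, 3]
  [4, 4, 0, 5]
  [3, 1, 7, 0]

This is the Floyd-Warshall all-pairs shortest-path computation. For each intermediate vertex k = 0, 1, …, 3, update dist[i][j] ← min(dist[i][j], dist[i][k] + dist[k][j]). The final matrix gives, for each (i, j), the minimum total weight of any directed path from i to j (possibly empty when i = j).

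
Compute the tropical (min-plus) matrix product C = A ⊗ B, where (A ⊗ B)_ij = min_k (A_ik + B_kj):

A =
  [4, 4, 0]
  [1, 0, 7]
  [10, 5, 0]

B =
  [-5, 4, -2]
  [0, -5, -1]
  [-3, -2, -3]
A ⊗ B =
  [-3, -2, -3]
  [-4, -5, -1]
  [-3, -2, -3]

Apply the min-plus product entry-by-entry:
  C[0][0] = min over k of (A[0][0] + B[0][0] = 4 + -5 = -1, A[0][1] + B[1][0] = 4 + 0 = 4, A[0][2] + B[2][0] = 0 + -3 = -3) = -3 (attained at k = 2)
  C[0][1] = min over k of (A[0][0] + B[0][1] = 4 + 4 = 8, A[0][1] + B[1][1] = 4 + -5 = -1, A[0][2] + B[2][1] = 0 + -2 = -2) = -2 (attained at k = 2)
  C[0][2] = min over k of (A[0][0] + B[0][2] = 4 + -2 = 2, A[0][1] + B[1][2] = 4 + -1 = 3, A[0][2] + B[2][2] = 0 + -3 = -3) = -3 (attained at k = 2)
  C[1][0] = min over k of (A[1][0] + B[0][0] = 1 + -5 = -4, A[1][1] + B[1][0] = 0 + 0 = 0, A[1][2] + B[2][0] = 7 + -3 = 4) = -4 (attained at k = 0)
  C[1][1] = min over k of (A[1][0] + B[0][1] = 1 + 4 = 5, A[1][1] + B[1][1] = 0 + -5 = -5, A[1][2] + B[2][1] = 7 + -2 = 5) = -5 (attained at k = 1)
  C[1][2] = min over k of (A[1][0] + B[0][2] = 1 + -2 = -1, A[1][1] + B[1][2] = 0 + -1 = -1, A[1][2] + B[2][2] = 7 + -3 = 4) = -1 (attained at k = 0)
  C[2][0] = min over k of (A[2][0] + B[0][0] = 10 + -5 = 5, A[2][1] + B[1][0] = 5 + 0 = 5, A[2][2] + B[2][0] = 0 + -3 = -3) = -3 (attained at k = 2)
  C[2][1] = min over k of (A[2][0] + B[0][1] = 10 + 4 = 14, A[2][1] + B[1][1] = 5 + -5 = 0, A[2][2] + B[2][1] = 0 + -2 = -2) = -2 (attained at k = 2)
  C[2][2] = min over k of (A[2][0] + B[0][2] = 10 + -2 = 8, A[2][1] + B[1][2] = 5 + -1 = 4, A[2][2] + B[2][2] = 0 + -3 = -3) = -3 (attained at k = 2)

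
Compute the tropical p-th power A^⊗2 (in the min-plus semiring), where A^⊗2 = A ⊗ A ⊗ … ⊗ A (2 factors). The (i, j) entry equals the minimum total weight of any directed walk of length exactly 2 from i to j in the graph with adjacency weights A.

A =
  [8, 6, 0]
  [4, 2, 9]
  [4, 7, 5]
A^⊗2 =
  [4, 7, 5]
  [6, 4, 4]
  [9, 9, 4]

Each entry (A^⊗2)_ij equals the minimum over all length-2 walks i = v_0 → v_1 → … → v_2 = j of Σ_t A[v_t][v_{t+1}]. For example, for (i, j) = (0, 2) we minimise over 3 possible intermediate vertex sequences; the minimum is 5, attained along the walk 0 → 2 → 2.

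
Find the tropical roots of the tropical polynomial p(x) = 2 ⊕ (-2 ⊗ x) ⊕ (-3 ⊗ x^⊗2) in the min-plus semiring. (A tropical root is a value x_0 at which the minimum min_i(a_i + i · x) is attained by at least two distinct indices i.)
Roots: {1, 4}

Each tropical root is a break point of the lower envelope of the lines y = a_i + i · x (there are 3 lines, with slopes 0, 1, ..., 2). Only the lines that attain the minimum somewhere contribute to roots; other lines are dominated. Here the surviving (envelope) indices are i = 2, i = 1, i = 0.
Intersections between consecutive envelope lines give the roots: for adjacent envelope indices i < j the intersection is x = (a_i − a_j) / (j − i). Reading off the sorted break points: {1, 4}.
Verification: at each break x_0, at least two indices attain the minimum of min_i(a_i + i · x_0).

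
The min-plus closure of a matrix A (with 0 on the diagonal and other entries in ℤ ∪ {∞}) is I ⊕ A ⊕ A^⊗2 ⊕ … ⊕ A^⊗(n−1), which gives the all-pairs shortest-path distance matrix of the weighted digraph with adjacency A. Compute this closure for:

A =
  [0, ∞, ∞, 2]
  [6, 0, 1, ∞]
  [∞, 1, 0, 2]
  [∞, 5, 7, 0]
Closure =
  [0, 7, 8, 2]
  [6, 0, 1, 3]
  [7, 1, 0, 2]
  [11, 5, 6, 0]

This is the Floyd-Warshall all-pairs shortest-path computation. For each intermediate vertex k = 0, 1, …, 3, update dist[i][j] ← min(dist[i][j], dist[i][k] + dist[k][j]). The final matrix gives, for each (i, j), the minimum total weight of any directed path from i to j (possibly empty when i = j).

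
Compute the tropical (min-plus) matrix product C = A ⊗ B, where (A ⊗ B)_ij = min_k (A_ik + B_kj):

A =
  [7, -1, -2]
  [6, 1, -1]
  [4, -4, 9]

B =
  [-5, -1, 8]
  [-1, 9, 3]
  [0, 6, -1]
A ⊗ B =
  [-2, 4, -3]
  [-1, 5, -2]
  [-5, 3, -1]

Apply the min-plus product entry-by-entry:
  C[0][0] = min over k of (A[0][0] + B[0][0] = 7 + -5 = 2, A[0][1] + B[1][0] = -1 + -1 = -2, A[0][2] + B[2][0] = -2 + 0 = -2) = -2 (attained at k = 1)
  C[0][1] = min over k of (A[0][0] + B[0][1] = 7 + -1 = 6, A[0][1] + B[1][1] = -1 + 9 = 8, A[0][2] + B[2][1] = -2 + 6 = 4) = 4 (attained at k = 2)
  C[0][2] = min over k of (A[0][0] + B[0][2] = 7 + 8 = 15, A[0][1] + B[1][2] = -1 + 3 = 2, A[0][2] + B[2][2] = -2 + -1 = -3) = -3 (attained at k = 2)
  C[1][0] = min over k of (A[1][0] + B[0][0] = 6 + -5 = 1, A[1][1] + B[1][0] = 1 + -1 = 0, A[1][2] + B[2][0] = -1 + 0 = -1) = -1 (attained at k = 2)
  C[1][1] = min over k of (A[1][0] + B[0][1] = 6 + -1 = 5, A[1][1] + B[1][1] = 1 + 9 = 10, A[1][2] + B[2][1] = -1 + 6 = 5) = 5 (attained at k = 0)
  C[1][2] = min over k of (A[1][0] + B[0][2] = 6 + 8 = 14, A[1][1] + B[1][2] = 1 + 3 = 4, A[1][2] + B[2][2] = -1 + -1 = -2) = -2 (attained at k = 2)
  C[2][0] = min over k of (A[2][0] + B[0][0] = 4 + -5 = -1, A[2][1] + B[1][0] = -4 + -1 = -5, A[2][2] + B[2][0] = 9 + 0 = 9) = -5 (attained at k = 1)
  C[2][1] = min over k of (A[2][0] + B[0][1] = 4 + -1 = 3, A[2][1] + B[1][1] = -4 + 9 = 5, A[2][2] + B[2][1] = 9 + 6 = 15) = 3 (attained at k = 0)
  C[2][2] = min over k of (A[2][0] + B[0][2] = 4 + 8 = 12, A[2][1] + B[1][2] = -4 + 3 = -1, A[2][2] + B[2][2] = 9 + -1 = 8) = -1 (attained at k = 1)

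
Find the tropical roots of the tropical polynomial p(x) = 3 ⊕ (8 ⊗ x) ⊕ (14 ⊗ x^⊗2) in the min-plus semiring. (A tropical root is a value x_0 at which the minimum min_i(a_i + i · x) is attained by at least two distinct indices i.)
Roots: {-6, -5}

Each tropical root is a break point of the lower envelope of the lines y = a_i + i · x (there are 3 lines, with slopes 0, 1, ..., 2). Only the lines that attain the minimum somewhere contribute to roots; other lines are dominated. Here the surviving (envelope) indices are i = 2, i = 1, i = 0.
Intersections between consecutive envelope lines give the roots: for adjacent envelope indices i < j the intersection is x = (a_i − a_j) / (j − i). Reading off the sorted break points: {-6, -5}.
Verification: at each break x_0, at least two indices attain the minimum of min_i(a_i + i · x_0).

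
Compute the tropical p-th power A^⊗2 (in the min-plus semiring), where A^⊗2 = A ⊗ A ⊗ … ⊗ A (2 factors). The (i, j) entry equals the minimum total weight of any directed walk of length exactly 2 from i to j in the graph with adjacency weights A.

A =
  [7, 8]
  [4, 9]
A^⊗2 =
  [12, 15]
  [11, 12]

Each entry (A^⊗2)_ij equals the minimum over all length-2 walks i = v_0 → v_1 → … → v_2 = j of Σ_t A[v_t][v_{t+1}]. For example, for (i, j) = (0, 1) we minimise over 2 possible intermediate vertex sequences; the minimum is 15, attained along the walk 0 → 0 → 1.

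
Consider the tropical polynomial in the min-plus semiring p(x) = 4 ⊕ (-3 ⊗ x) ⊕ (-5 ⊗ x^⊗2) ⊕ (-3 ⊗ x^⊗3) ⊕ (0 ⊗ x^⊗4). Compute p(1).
p(1) = -3

A tropical monomial a ⊗ x^⊗i evaluates to a + i · x. Evaluating each term at x = 1:
  Term 0 contributes 4 + 0 · 1 = 4
  Term 1 contributes -3 + 1 · 1 = -2
  Term 2 contributes -5 + 2 · 1 = -3
  Term 3 contributes -3 + 3 · 1 = 0
  Term 4 contributes 0 + 4 · 1 = 4
p(1) = ⊕ of these = min[4, -2, -3, 0, 4] = -3.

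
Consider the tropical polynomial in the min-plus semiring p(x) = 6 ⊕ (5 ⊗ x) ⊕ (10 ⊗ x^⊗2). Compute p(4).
p(4) = 6

A tropical monomial a ⊗ x^⊗i evaluates to a + i · x. Evaluating each term at x = 4:
  Term 0 contributes 6 + 0 · 4 = 6
  Term 1 contributes 5 + 1 · 4 = 9
  Term 2 contributes 10 + 2 · 4 = 18
p(4) = ⊕ of these = min[6, 9, 18] = 6.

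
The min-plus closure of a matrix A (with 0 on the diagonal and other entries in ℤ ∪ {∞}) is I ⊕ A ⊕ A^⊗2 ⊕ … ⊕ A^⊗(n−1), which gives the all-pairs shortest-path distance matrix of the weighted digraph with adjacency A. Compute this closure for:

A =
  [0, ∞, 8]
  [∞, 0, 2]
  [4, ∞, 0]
Closure =
  [0, ∞, 8]
  [6, 0, 2]
  [4, ∞, 0]

This is the Floyd-Warshall all-pairs shortest-path computation. For each intermediate vertex k = 0, 1, …, 2, update dist[i][j] ← min(dist[i][j], dist[i][k] + dist[k][j]). The final matrix gives, for each (i, j), the minimum total weight of any directed path from i to j (possibly empty when i = j).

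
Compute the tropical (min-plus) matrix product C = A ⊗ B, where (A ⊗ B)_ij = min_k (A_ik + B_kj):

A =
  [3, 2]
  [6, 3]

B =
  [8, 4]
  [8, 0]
A ⊗ B =
  [10, 2]
  [11, 3]

Apply the min-plus product entry-by-entry:
  C[0][0] = min over k of (A[0][0] + B[0][0] = 3 + 8 = 11, A[0][1] + B[1][0] = 2 + 8 = 10) = 10 (attained at k = 1)
  C[0][1] = min over k of (A[0][0] + B[0][1] = 3 + 4 = 7, A[0][1] + B[1][1] = 2 + 0 = 2) = 2 (attained at k = 1)
  C[1][0] = min over k of (A[1][0] + B[0][0] = 6 + 8 = 14, A[1][1] + B[1][0] = 3 + 8 = 11) = 11 (attained at k = 1)
  C[1][1] = min over k of (A[1][0] + B[0][1] = 6 + 4 = 10, A[1][1] + B[1][1] = 3 + 0 = 3) = 3 (attained at k = 1)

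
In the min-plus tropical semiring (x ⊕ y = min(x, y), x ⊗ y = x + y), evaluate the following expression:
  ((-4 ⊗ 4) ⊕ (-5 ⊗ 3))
((-4 ⊗ 4) ⊕ (-5 ⊗ 3)) = -2

Expand innermost to outermost. Recall ⊕ takes the minimum of its arguments and ⊗ takes their sum. Working out the expression ((-4 ⊗ 4) ⊕ (-5 ⊗ 3)) gives -2.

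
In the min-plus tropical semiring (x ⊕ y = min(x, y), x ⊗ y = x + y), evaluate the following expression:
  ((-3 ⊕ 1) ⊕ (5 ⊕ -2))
((-3 ⊕ 1) ⊕ (5 ⊕ -2)) = -3

Expand innermost to outermost. Recall ⊕ takes the minimum of its arguments and ⊗ takes their sum. Working out the expression ((-3 ⊕ 1) ⊕ (5 ⊕ -2)) gives -3.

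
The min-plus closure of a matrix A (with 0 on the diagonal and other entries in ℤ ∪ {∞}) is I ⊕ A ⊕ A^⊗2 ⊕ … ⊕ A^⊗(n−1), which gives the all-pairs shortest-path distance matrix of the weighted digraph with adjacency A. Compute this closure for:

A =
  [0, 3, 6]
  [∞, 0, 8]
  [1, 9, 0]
Closure =
  [0, 3, 6]
  [9, 0, 8]
  [1, 4, 0]

This is the Floyd-Warshall all-pairs shortest-path computation. For each intermediate vertex k = 0, 1, …, 2, update dist[i][j] ← min(dist[i][j], dist[i][k] + dist[k][j]). The final matrix gives, for each (i, j), the minimum total weight of any directed path from i to j (possibly empty when i = j).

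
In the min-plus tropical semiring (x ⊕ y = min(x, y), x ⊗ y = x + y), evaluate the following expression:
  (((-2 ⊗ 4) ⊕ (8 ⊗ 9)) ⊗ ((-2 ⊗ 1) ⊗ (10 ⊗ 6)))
(((-2 ⊗ 4) ⊕ (8 ⊗ 9)) ⊗ ((-2 ⊗ 1) ⊗ (10 ⊗ 6))) = 17

Expand innermost to outermost. Recall ⊕ takes the minimum of its arguments and ⊗ takes their sum. Working out the expression (((-2 ⊗ 4) ⊕ (8 ⊗ 9)) ⊗ ((-2 ⊗ 1) ⊗ (10 ⊗ 6))) gives 17.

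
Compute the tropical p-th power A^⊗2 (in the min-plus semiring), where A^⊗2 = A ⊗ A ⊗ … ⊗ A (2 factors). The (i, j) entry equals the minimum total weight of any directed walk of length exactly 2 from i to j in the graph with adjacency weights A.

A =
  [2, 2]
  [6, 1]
A^⊗2 =
  [4, 3]
  [7, 2]

Each entry (A^⊗2)_ij equals the minimum over all length-2 walks i = v_0 → v_1 → … → v_2 = j of Σ_t A[v_t][v_{t+1}]. For example, for (i, j) = (0, 1) we minimise over 2 possible intermediate vertex sequences; the minimum is 3, attained along the walk 0 → 1 → 1.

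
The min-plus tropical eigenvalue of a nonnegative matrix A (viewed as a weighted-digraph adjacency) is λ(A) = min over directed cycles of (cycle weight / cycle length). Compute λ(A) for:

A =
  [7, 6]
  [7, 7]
λ(A) = 13/2

Enumerate directed cycles and compute their means (weight / length). Sample:
  cycle 0 → 0: weight = 7, length = 1, mean = 7/1 ≈ 7.000
  cycle 1 → 1: weight = 7, length = 1, mean = 7/1 ≈ 7.000
  cycle 0 → 1 → 0: weight = 13, length = 2, mean = 13/2 ≈ 6.500
  cycle 1 → 0 → 1: weight = 13, length = 2, mean = 13/2 ≈ 6.500
Minimum mean = 6.500, attained e.g. along the cycle 0 → 1 → 0 with weight 13 and length 2. So λ(A) = 13/2 = 13/2.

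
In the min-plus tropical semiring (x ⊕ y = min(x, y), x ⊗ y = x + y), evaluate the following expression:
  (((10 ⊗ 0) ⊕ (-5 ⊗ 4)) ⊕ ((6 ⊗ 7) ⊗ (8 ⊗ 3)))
(((10 ⊗ 0) ⊕ (-5 ⊗ 4)) ⊕ ((6 ⊗ 7) ⊗ (8 ⊗ 3))) = -1

Expand innermost to outermost. Recall ⊕ takes the minimum of its arguments and ⊗ takes their sum. Working out the expression (((10 ⊗ 0) ⊕ (-5 ⊗ 4)) ⊕ ((6 ⊗ 7) ⊗ (8 ⊗ 3))) gives -1.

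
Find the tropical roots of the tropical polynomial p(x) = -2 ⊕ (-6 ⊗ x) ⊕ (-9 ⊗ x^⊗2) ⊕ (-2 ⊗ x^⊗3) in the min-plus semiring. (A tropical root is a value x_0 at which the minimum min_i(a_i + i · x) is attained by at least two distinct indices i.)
Roots: {-7, 3, 4}

Each tropical root is a break point of the lower envelope of the lines y = a_i + i · x (there are 4 lines, with slopes 0, 1, ..., 3). Only the lines that attain the minimum somewhere contribute to roots; other lines are dominated. Here the surviving (envelope) indices are i = 3, i = 2, i = 1, i = 0.
Intersections between consecutive envelope lines give the roots: for adjacent envelope indices i < j the intersection is x = (a_i − a_j) / (j − i). Reading off the sorted break points: {-7, 3, 4}.
Verification: at each break x_0, at least two indices attain the minimum of min_i(a_i + i · x_0).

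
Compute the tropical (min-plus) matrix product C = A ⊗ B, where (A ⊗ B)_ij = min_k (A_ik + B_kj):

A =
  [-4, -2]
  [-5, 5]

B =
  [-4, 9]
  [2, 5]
A ⊗ B =
  [-8, 3]
  [-9, 4]

Apply the min-plus product entry-by-entry:
  C[0][0] = min over k of (A[0][0] + B[0][0] = -4 + -4 = -8, A[0][1] + B[1][0] = -2 + 2 = 0) = -8 (attained at k = 0)
  C[0][1] = min over k of (A[0][0] + B[0][1] = -4 + 9 = 5, A[0][1] + B[1][1] = -2 + 5 = 3) = 3 (attained at k = 1)
  C[1][0] = min over k of (A[1][0] + B[0][0] = -5 + -4 = -9, A[1][1] + B[1][0] = 5 + 2 = 7) = -9 (attained at k = 0)
  C[1][1] = min over k of (A[1][0] + B[0][1] = -5 + 9 = 4, A[1][1] + B[1][1] = 5 + 5 = 10) = 4 (attained at k = 0)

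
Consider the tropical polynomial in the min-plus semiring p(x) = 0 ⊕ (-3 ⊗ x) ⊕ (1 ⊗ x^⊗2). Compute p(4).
p(4) = 0

A tropical monomial a ⊗ x^⊗i evaluates to a + i · x. Evaluating each term at x = 4:
  Term 0 contributes 0 + 0 · 4 = 0
  Term 1 contributes -3 + 1 · 4 = 1
  Term 2 contributes 1 + 2 · 4 = 9
p(4) = ⊕ of these = min[0, 1, 9] = 0.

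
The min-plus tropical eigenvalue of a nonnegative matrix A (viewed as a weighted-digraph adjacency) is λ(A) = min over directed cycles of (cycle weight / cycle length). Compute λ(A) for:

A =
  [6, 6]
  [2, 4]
λ(A) = 4

Enumerate directed cycles and compute their means (weight / length). Sample:
  cycle 0 → 0: weight = 6, length = 1, mean = 6/1 ≈ 6.000
  cycle 1 → 1: weight = 4, length = 1, mean = 4/1 ≈ 4.000
  cycle 0 → 1 → 0: weight = 8, length = 2, mean = 8/2 ≈ 4.000
  cycle 1 → 0 → 1: weight = 8, length = 2, mean = 8/2 ≈ 4.000
Minimum mean = 4.000, attained e.g. along the cycle 1 → 1 with weight 4 and length 1. So λ(A) = 4/1 = 4.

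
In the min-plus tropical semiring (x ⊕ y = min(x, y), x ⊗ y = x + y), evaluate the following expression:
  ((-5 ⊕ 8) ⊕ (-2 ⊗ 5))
((-5 ⊕ 8) ⊕ (-2 ⊗ 5)) = -5

Expand innermost to outermost. Recall ⊕ takes the minimum of its arguments and ⊗ takes their sum. Working out the expression ((-5 ⊕ 8) ⊕ (-2 ⊗ 5)) gives -5.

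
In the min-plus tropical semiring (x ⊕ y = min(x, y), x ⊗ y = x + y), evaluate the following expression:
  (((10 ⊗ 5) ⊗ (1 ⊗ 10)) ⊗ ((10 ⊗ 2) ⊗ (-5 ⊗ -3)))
(((10 ⊗ 5) ⊗ (1 ⊗ 10)) ⊗ ((10 ⊗ 2) ⊗ (-5 ⊗ -3))) = 30

Expand innermost to outermost. Recall ⊕ takes the minimum of its arguments and ⊗ takes their sum. Working out the expression (((10 ⊗ 5) ⊗ (1 ⊗ 10)) ⊗ ((10 ⊗ 2) ⊗ (-5 ⊗ -3))) gives 30.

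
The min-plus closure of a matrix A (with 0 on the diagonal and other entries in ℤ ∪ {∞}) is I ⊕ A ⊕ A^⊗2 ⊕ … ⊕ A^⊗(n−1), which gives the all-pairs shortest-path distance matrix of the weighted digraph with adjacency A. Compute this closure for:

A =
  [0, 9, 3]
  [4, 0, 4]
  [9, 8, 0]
Closure =
  [0, 9, 3]
  [4, 0, 4]
  [9, 8, 0]

This is the Floyd-Warshall all-pairs shortest-path computation. For each intermediate vertex k = 0, 1, …, 2, update dist[i][j] ← min(dist[i][j], dist[i][k] + dist[k][j]). The final matrix gives, for each (i, j), the minimum total weight of any directed path from i to j (possibly empty when i = j).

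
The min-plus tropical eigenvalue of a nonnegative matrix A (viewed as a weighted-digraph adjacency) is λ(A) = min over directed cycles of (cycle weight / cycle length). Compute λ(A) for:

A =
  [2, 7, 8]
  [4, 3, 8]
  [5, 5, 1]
λ(A) = 1

Enumerate directed cycles and compute their means (weight / length). Sample:
  cycle 0 → 0: weight = 2, length = 1, mean = 2/1 ≈ 2.000
  cycle 1 → 1: weight = 3, length = 1, mean = 3/1 ≈ 3.000
  cycle 2 → 2: weight = 1, length = 1, mean = 1/1 ≈ 1.000
  cycle 0 → 1 → 0: weight = 11, length = 2, mean = 11/2 ≈ 5.500
  cycle 0 → 2 → 0: weight = 13, length = 2, mean = 13/2 ≈ 6.500
  cycle 1 → 0 → 1: weight = 11, length = 2, mean = 11/2 ≈ 5.500
Minimum mean = 1.000, attained e.g. along the cycle 2 → 2 with weight 1 and length 1. So λ(A) = 1/1 = 1.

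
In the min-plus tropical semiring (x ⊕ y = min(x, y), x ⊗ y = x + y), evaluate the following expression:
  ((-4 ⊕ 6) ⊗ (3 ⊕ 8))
((-4 ⊕ 6) ⊗ (3 ⊕ 8)) = -1

Expand innermost to outermost. Recall ⊕ takes the minimum of its arguments and ⊗ takes their sum. Working out the expression ((-4 ⊕ 6) ⊗ (3 ⊕ 8)) gives -1.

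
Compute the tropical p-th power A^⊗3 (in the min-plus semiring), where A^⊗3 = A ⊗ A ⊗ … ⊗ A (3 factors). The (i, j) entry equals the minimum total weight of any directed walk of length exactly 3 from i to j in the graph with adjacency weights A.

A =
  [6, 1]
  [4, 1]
A^⊗3 =
  [6, 3]
  [6, 3]

Each entry (A^⊗3)_ij equals the minimum over all length-3 walks i = v_0 → v_1 → … → v_3 = j of Σ_t A[v_t][v_{t+1}]. For example, for (i, j) = (0, 1) we minimise over 4 possible intermediate vertex sequences; the minimum is 3, attained along the walk 0 → 1 → 1 → 1.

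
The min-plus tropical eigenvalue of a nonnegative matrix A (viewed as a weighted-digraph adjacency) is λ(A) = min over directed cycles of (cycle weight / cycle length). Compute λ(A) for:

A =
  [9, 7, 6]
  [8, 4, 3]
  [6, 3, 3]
λ(A) = 3

Enumerate directed cycles and compute their means (weight / length). Sample:
  cycle 0 → 0: weight = 9, length = 1, mean = 9/1 ≈ 9.000
  cycle 1 → 1: weight = 4, length = 1, mean = 4/1 ≈ 4.000
  cycle 2 → 2: weight = 3, length = 1, mean = 3/1 ≈ 3.000
  cycle 0 → 1 → 0: weight = 15, length = 2, mean = 15/2 ≈ 7.500
  cycle 0 → 2 → 0: weight = 12, length = 2, mean = 12/2 ≈ 6.000
  cycle 1 → 0 → 1: weight = 15, length = 2, mean = 15/2 ≈ 7.500
Minimum mean = 3.000, attained e.g. along the cycle 2 → 2 with weight 3 and length 1. So λ(A) = 3/1 = 3.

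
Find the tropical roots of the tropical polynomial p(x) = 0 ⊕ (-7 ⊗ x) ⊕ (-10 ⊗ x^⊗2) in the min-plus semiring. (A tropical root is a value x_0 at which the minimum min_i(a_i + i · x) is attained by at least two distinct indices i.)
Roots: {3, 7}

Each tropical root is a break point of the lower envelope of the lines y = a_i + i · x (there are 3 lines, with slopes 0, 1, ..., 2). Only the lines that attain the minimum somewhere contribute to roots; other lines are dominated. Here the surviving (envelope) indices are i = 2, i = 1, i = 0.
Intersections between consecutive envelope lines give the roots: for adjacent envelope indices i < j the intersection is x = (a_i − a_j) / (j − i). Reading off the sorted break points: {3, 7}.
Verification: at each break x_0, at least two indices attain the minimum of min_i(a_i + i · x_0).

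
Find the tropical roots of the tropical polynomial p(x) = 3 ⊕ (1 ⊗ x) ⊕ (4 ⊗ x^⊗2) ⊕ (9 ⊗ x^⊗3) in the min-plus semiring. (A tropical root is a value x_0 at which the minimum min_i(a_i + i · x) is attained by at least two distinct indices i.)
Roots: {-5, -3, 2}

Each tropical root is a break point of the lower envelope of the lines y = a_i + i · x (there are 4 lines, with slopes 0, 1, ..., 3). Only the lines that attain the minimum somewhere contribute to roots; other lines are dominated. Here the surviving (envelope) indices are i = 3, i = 2, i = 1, i = 0.
Intersections between consecutive envelope lines give the roots: for adjacent envelope indices i < j the intersection is x = (a_i − a_j) / (j − i). Reading off the sorted break points: {-5, -3, 2}.
Verification: at each break x_0, at least two indices attain the minimum of min_i(a_i + i · x_0).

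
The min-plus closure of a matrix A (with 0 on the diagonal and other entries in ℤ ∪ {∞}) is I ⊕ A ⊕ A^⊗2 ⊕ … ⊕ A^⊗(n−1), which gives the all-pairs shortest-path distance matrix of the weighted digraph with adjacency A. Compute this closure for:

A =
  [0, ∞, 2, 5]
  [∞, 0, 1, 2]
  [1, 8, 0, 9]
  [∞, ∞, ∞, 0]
Closure =
  [0, 10, 2, 5]
  [2, 0, 1, 2]
  [1, 8, 0, 6]
  [∞, ∞, ∞, 0]

This is the Floyd-Warshall all-pairs shortest-path computation. For each intermediate vertex k = 0, 1, …, 3, update dist[i][j] ← min(dist[i][j], dist[i][k] + dist[k][j]). The final matrix gives, for each (i, j), the minimum total weight of any directed path from i to j (possibly empty when i = j).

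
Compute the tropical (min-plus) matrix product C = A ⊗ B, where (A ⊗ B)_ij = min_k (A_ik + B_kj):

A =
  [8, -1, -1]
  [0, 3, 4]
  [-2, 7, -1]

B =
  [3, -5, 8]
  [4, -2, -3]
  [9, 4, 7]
A ⊗ B =
  [3, -3, -4]
  [3, -5, 0]
  [1, -7, 4]

Apply the min-plus product entry-by-entry:
  C[0][0] = min over k of (A[0][0] + B[0][0] = 8 + 3 = 11, A[0][1] + B[1][0] = -1 + 4 = 3, A[0][2] + B[2][0] = -1 + 9 = 8) = 3 (attained at k = 1)
  C[0][1] = min over k of (A[0][0] + B[0][1] = 8 + -5 = 3, A[0][1] + B[1][1] = -1 + -2 = -3, A[0][2] + B[2][1] = -1 + 4 = 3) = -3 (attained at k = 1)
  C[0][2] = min over k of (A[0][0] + B[0][2] = 8 + 8 = 16, A[0][1] + B[1][2] = -1 + -3 = -4, A[0][2] + B[2][2] = -1 + 7 = 6) = -4 (attained at k = 1)
  C[1][0] = min over k of (A[1][0] + B[0][0] = 0 + 3 = 3, A[1][1] + B[1][0] = 3 + 4 = 7, A[1][2] + B[2][0] = 4 + 9 = 13) = 3 (attained at k = 0)
  C[1][1] = min over k of (A[1][0] + B[0][1] = 0 + -5 = -5, A[1][1] + B[1][1] = 3 + -2 = 1, A[1][2] + B[2][1] = 4 + 4 = 8) = -5 (attained at k = 0)
  C[1][2] = min over k of (A[1][0] + B[0][2] = 0 + 8 = 8, A[1][1] + B[1][2] = 3 + -3 = 0, A[1][2] + B[2][2] = 4 + 7 = 11) = 0 (attained at k = 1)
  C[2][0] = min over k of (A[2][0] + B[0][0] = -2 + 3 = 1, A[2][1] + B[1][0] = 7 + 4 = 11, A[2][2] + B[2][0] = -1 + 9 = 8) = 1 (attained at k = 0)
  C[2][1] = min over k of (A[2][0] + B[0][1] = -2 + -5 = -7, A[2][1] + B[1][1] = 7 + -2 = 5, A[2][2] + B[2][1] = -1 + 4 = 3) = -7 (attained at k = 0)
  C[2][2] = min over k of (A[2][0] + B[0][2] = -2 + 8 = 6, A[2][1] + B[1][2] = 7 + -3 = 4, A[2][2] + B[2][2] = -1 + 7 = 6) = 4 (attained at k = 1)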